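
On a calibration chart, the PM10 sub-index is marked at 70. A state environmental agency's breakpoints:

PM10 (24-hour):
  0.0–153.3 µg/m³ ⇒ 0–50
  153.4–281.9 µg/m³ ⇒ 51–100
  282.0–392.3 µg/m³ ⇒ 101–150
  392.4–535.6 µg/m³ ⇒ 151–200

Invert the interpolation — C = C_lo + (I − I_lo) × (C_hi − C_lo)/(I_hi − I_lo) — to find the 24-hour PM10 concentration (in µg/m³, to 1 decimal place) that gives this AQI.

203.2

AQI 70 lies in the 51–100 band, which corresponds to 153.4–281.9 µg/m³.
C = 153.4 + (70−51)×(281.9−153.4)/(100−51) = 153.4 + 19×128.5/49 ≈ 203.227 µg/m³ → 203.2 µg/m³ to 1 dp.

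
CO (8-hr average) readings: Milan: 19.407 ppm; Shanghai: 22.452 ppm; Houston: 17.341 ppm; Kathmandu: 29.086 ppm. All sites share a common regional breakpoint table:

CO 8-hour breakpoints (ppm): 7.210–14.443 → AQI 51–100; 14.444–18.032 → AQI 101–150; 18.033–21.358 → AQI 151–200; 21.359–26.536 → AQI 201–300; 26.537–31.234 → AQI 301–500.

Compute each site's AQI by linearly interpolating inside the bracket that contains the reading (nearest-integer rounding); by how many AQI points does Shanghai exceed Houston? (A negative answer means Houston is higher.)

Milan: 19.407 ∈ [18.033, 21.358] ↔ index [151, 200].
151 + (19.407−18.033)·(200−151)/(21.358−18.033) = 151 + 1.374·49/3.325 ≈ 171.25, so AQI = 171.
Shanghai 22.452: bracket 21.359–26.536 → index 201–300; slope 99/5.177, offset 1.093.
AQI = 201 + 99/5.177·1.093 ≈ 221.90 ⇒ 222.
Houston: 17.341 lies in 14.444–18.032, so I_lo=101, I_hi=150, C_lo=14.444, C_hi=18.032.
(150−101)/(18.032−14.444) × (17.341−14.444) + 101 = 49/3.588 × 2.897 + 101 ≈ 140.56 → 141.
Kathmandu: row 26.537–31.234 (AQI 301–500). (500−301)·(29.086−26.537)/(31.234−26.537) + 301 = 199·2.549/4.697 + 301 ≈ 408.99 → 409.
AQIs: Milan=171, Shanghai=222, Houston=141, Kathmandu=409. Shanghai (222) − Houston (141) = 81.

81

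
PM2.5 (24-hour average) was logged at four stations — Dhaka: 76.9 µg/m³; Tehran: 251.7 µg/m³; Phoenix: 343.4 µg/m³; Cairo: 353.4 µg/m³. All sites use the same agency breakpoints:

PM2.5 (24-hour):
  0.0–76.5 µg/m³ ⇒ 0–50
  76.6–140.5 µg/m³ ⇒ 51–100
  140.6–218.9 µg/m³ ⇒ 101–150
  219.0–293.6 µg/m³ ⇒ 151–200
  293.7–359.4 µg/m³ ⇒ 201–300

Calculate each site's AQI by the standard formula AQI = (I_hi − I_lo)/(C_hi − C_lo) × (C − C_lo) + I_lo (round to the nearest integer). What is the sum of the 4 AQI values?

Dhaka: 76.9 lies in 76.6–140.5, so I_lo=51, I_hi=100, C_lo=76.6, C_hi=140.5.
(100−51)/(140.5−76.6) × (76.9−76.6) + 51 = 49/63.9 × 0.3 + 51 ≈ 51.23 → 51.
Tehran: row 219.0–293.6 (AQI 151–200). (200−151)·(251.7−219.0)/(293.6−219.0) + 151 = 49·32.7/74.6 + 151 ≈ 172.48 → 172.
Phoenix: 343.4 lies in 293.7–359.4, so I_lo=201, I_hi=300, C_lo=293.7, C_hi=359.4.
(300−201)/(359.4−293.7) × (343.4−293.7) + 201 = 99/65.7 × 49.7 + 201 ≈ 275.89 → 276.
Cairo: 353.4 lies in 293.7–359.4, so I_lo=201, I_hi=300, C_lo=293.7, C_hi=359.4.
(300−201)/(359.4−293.7) × (353.4−293.7) + 201 = 99/65.7 × 59.7 + 201 ≈ 290.96 → 291.
AQIs: Dhaka=51, Tehran=172, Phoenix=276, Cairo=291. Sum = 51 + 172 + 276 + 291 = 790.

790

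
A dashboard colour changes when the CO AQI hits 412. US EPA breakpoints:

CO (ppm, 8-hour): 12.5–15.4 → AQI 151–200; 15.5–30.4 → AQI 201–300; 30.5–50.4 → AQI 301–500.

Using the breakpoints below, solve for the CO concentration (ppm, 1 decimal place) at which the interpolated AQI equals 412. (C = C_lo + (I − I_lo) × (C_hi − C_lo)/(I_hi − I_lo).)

41.6

AQI 412 lies in the 301–500 band, which corresponds to 30.5–50.4 ppm.
C = 30.5 + (412−301)×(50.4−30.5)/(500−301) = 30.5 + 111×19.9/199 ≈ 41.600 ppm → 41.6 ppm to 1 dp.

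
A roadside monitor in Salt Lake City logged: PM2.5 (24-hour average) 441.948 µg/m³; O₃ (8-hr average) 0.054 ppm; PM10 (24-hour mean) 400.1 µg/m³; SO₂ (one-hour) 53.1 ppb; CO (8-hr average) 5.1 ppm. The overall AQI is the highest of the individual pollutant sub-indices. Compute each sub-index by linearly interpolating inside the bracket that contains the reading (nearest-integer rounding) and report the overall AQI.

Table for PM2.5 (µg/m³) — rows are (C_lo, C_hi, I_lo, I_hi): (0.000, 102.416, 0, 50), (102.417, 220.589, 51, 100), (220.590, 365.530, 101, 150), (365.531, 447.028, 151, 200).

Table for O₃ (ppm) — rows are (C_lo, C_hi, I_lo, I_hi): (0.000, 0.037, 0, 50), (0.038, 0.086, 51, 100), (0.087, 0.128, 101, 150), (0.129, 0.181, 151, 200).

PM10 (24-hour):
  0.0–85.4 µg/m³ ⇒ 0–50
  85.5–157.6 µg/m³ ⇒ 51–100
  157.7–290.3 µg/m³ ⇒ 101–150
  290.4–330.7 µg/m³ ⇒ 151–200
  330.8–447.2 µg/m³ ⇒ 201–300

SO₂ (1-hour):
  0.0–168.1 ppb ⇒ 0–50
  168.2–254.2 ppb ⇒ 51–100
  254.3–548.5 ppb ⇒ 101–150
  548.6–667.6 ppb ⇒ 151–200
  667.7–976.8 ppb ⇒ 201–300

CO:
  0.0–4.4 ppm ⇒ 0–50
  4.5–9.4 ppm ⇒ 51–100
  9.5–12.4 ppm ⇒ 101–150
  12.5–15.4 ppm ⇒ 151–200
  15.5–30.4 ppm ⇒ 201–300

PM2.5: 441.948 lies in 365.531–447.028, so I_lo=151, I_hi=200, C_lo=365.531, C_hi=447.028.
(200−151)/(447.028−365.531) × (441.948−365.531) + 151 = 49/81.497 × 76.417 + 151 ≈ 196.95 → 197.
O₃: 0.054 lies in 0.038–0.086, so I_lo=51, I_hi=100, C_lo=0.038, C_hi=0.086.
(100−51)/(0.086−0.038) × (0.054−0.038) + 51 = 49/0.048 × 0.016 + 51 ≈ 67.33 → 67.
PM10: 400.1 lies in 330.8–447.2, so I_lo=201, I_hi=300, C_lo=330.8, C_hi=447.2.
(300−201)/(447.2−330.8) × (400.1−330.8) + 201 = 99/116.4 × 69.3 + 201 ≈ 259.94 → 260.
SO₂: 53.1 ∈ [0.0, 168.1] ↔ index [0, 50].
0 + (53.1−0.0)·(50−0)/(168.1−0.0) = 0 + 53.1·50/168.1 ≈ 15.79, so AQI = 16.
CO: 5.1 lies in 4.5–9.4, so I_lo=51, I_hi=100, C_lo=4.5, C_hi=9.4.
(100−51)/(9.4−4.5) × (5.1−4.5) + 51 = 49/4.9 × 0.6 + 51 ≈ 57.00 → 57.
Sub-indices: PM2.5→197, O₃→67, PM10→260, SO₂→16, CO→57. Overall AQI = max = 260; dominant pollutant is PM10.
AQI 260: Very Unhealthy.

260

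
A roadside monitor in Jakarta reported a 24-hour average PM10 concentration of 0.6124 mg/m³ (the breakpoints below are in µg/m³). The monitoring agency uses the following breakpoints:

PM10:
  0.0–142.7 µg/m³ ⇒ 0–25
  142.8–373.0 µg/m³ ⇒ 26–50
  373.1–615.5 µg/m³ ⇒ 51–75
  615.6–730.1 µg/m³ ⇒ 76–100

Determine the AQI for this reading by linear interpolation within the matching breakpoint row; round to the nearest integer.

75

Convert: 0.6124 mg/m³ = 612.4 µg/m³.
PM10: 612.4 ∈ [373.1, 615.5] ↔ index [51, 75].
51 + (612.4−373.1)·(75−51)/(615.5−373.1) = 51 + 239.3·24/242.4 ≈ 74.69, so AQI = 75.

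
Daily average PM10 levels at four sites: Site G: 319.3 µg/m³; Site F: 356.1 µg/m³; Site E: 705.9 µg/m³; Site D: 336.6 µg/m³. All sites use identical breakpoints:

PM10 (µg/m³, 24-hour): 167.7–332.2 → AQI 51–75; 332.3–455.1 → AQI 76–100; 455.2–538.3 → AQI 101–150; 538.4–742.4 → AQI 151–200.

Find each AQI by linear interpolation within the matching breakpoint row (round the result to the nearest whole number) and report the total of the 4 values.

422

Site G 319.3: bracket 167.7–332.2 → index 51–75; slope 24/164.5, offset 151.6.
AQI = 51 + 24/164.5·151.6 ≈ 73.12 ⇒ 73.
Site F: row 332.3–455.1 (AQI 76–100). (100−76)·(356.1−332.3)/(455.1−332.3) + 76 = 24·23.8/122.8 + 76 ≈ 80.65 → 81.
Site E 705.9: bracket 538.4–742.4 → index 151–200; slope 49/204.0, offset 167.5.
AQI = 151 + 49/204.0·167.5 ≈ 191.23 ⇒ 191.
Site D: row 332.3–455.1 (AQI 76–100). (100−76)·(336.6−332.3)/(455.1−332.3) + 76 = 24·4.3/122.8 + 76 ≈ 76.84 → 77.
AQIs: Site G=73, Site F=81, Site E=191, Site D=77. Sum = 73 + 81 + 191 + 77 = 422.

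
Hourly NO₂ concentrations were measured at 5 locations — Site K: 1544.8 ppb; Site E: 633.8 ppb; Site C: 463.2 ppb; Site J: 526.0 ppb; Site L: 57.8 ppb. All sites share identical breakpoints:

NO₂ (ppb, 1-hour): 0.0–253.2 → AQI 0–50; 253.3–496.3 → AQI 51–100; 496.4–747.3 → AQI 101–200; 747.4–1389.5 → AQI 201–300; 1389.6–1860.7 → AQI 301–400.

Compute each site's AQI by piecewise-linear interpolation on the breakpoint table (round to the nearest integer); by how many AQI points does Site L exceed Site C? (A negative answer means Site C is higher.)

-82

Site K 1544.8: bracket 1389.6–1860.7 → index 301–400; slope 99/471.1, offset 155.2.
AQI = 301 + 99/471.1·155.2 ≈ 333.61 ⇒ 334.
Site E: row 496.4–747.3 (AQI 101–200). (200−101)·(633.8−496.4)/(747.3−496.4) + 101 = 99·137.4/250.9 + 101 ≈ 155.22 → 155.
Site C 463.2: bracket 253.3–496.3 → index 51–100; slope 49/243.0, offset 209.9.
AQI = 51 + 49/243.0·209.9 ≈ 93.33 ⇒ 93.
Site J: 526.0 ∈ [496.4, 747.3] ↔ index [101, 200].
101 + (526.0−496.4)·(200−101)/(747.3−496.4) = 101 + 29.6·99/250.9 ≈ 112.68, so AQI = 113.
Site L: row 0.0–253.2 (AQI 0–50). (50−0)·(57.8−0.0)/(253.2−0.0) + 0 = 50·57.8/253.2 + 0 ≈ 11.41 → 11.
AQIs: Site K=334, Site E=155, Site C=93, Site J=113, Site L=11. Site L (11) − Site C (93) = -82.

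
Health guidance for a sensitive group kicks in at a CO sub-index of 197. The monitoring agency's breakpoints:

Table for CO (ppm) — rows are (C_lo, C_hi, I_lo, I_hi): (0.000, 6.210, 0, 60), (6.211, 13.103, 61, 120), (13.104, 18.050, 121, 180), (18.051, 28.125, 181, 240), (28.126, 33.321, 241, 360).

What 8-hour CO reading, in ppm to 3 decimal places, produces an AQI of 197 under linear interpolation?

20.783

AQI 197 lies in the 181–240 band, which corresponds to 18.051–28.125 ppm.
C = 18.051 + (197−181)×(28.125−18.051)/(240−181) = 18.051 + 16×10.074/59 ≈ 20.78293 ppm → 20.783 ppm to 3 dp.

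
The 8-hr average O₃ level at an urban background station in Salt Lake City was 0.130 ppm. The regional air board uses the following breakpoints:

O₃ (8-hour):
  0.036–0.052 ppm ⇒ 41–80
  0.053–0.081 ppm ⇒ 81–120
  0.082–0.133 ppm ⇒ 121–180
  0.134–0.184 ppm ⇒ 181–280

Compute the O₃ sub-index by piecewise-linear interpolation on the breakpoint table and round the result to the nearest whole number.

O₃: 0.130 ∈ [0.082, 0.133] ↔ index [121, 180].
121 + (0.130−0.082)·(180−121)/(0.133−0.082) = 121 + 0.048·59/0.051 ≈ 176.53, so AQI = 177.

177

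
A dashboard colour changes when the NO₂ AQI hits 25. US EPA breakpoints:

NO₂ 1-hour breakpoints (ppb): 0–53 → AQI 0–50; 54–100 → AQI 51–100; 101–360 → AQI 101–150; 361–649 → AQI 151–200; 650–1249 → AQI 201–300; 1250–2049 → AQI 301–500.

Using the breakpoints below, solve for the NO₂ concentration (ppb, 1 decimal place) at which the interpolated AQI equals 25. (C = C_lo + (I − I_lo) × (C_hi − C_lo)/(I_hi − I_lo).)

26.5

AQI 25 lies in the 0–50 band, which corresponds to 0–53 ppb.
C = 0 + (25−0)×(53−0)/(50−0) = 0 + 25×53/50 ≈ 26.500 ppb → 26.5 ppb to 1 dp.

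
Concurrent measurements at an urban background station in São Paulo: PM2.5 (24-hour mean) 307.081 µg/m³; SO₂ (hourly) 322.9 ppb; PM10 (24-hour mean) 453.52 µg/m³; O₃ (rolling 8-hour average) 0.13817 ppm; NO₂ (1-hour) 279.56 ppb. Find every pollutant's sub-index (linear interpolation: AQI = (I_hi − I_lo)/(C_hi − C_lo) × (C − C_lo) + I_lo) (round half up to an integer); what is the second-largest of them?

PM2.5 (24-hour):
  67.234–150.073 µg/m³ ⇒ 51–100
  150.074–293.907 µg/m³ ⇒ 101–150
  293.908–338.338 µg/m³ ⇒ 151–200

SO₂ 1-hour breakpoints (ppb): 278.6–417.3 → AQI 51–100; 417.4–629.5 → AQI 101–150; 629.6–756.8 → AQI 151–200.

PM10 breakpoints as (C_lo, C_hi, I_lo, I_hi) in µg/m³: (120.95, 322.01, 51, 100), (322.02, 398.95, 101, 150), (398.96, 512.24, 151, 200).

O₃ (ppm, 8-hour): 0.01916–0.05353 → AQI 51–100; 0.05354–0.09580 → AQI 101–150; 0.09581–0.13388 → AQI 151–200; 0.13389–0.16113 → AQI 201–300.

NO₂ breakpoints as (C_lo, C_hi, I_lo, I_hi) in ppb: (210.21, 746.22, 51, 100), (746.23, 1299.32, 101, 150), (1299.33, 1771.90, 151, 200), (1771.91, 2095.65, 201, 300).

PM2.5: row 293.908–338.338 (AQI 151–200). (200−151)·(307.081−293.908)/(338.338−293.908) + 151 = 49·13.173/44.430 + 151 ≈ 165.53 → 166.
SO₂: 322.9 lies in 278.6–417.3, so I_lo=51, I_hi=100, C_lo=278.6, C_hi=417.3.
(100−51)/(417.3−278.6) × (322.9−278.6) + 51 = 49/138.7 × 44.3 + 51 ≈ 66.65 → 67.
PM10 453.52: bracket 398.96–512.24 → index 151–200; slope 49/113.28, offset 54.56.
AQI = 151 + 49/113.28·54.56 ≈ 174.60 ⇒ 175.
O₃: row 0.13389–0.16113 (AQI 201–300). (300−201)·(0.13817−0.13389)/(0.16113−0.13389) + 201 = 99·0.00428/0.02724 + 201 ≈ 216.56 → 217.
NO₂: row 210.21–746.22 (AQI 51–100). (100−51)·(279.56−210.21)/(746.22−210.21) + 51 = 49·69.35/536.01 + 51 ≈ 57.34 → 57.
Sub-indices: PM2.5→166, SO₂→67, PM10→175, O₃→217, NO₂→57. Ranked high→low: 217, 175, 166, 67, 57. Second-highest sub-index = 175.

175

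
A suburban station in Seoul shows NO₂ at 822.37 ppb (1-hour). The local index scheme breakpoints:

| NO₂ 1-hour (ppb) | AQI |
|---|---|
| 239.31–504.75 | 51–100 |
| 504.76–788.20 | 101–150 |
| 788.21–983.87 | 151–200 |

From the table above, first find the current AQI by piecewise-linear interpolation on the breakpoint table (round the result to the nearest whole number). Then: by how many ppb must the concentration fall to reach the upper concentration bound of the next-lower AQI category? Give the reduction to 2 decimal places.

NO₂ 822.37: bracket 788.21–983.87 → index 151–200; slope 49/195.66, offset 34.16.
AQI = 151 + 49/195.66·34.16 ≈ 159.55 ⇒ 160.
Current AQI 160 is in the Unhealthy range (151–200). The next-lower category tops out at AQI 150, whose upper concentration bound is 788.20 ppb.
Reduction needed = 822.37 − 788.20 = 34.17 ppb.

34.17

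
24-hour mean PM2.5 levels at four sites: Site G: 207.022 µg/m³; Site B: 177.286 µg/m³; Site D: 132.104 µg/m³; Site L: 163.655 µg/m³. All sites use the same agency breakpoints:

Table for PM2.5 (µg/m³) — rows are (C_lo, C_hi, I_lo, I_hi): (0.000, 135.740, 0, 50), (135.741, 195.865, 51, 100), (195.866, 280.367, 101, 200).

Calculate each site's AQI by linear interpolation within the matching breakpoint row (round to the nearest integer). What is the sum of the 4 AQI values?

Site G: row 195.866–280.367 (AQI 101–200). (200−101)·(207.022−195.866)/(280.367−195.866) + 101 = 99·11.156/84.501 + 101 ≈ 114.07 → 114.
Site B 177.286: bracket 135.741–195.865 → index 51–100; slope 49/60.124, offset 41.545.
AQI = 51 + 49/60.124·41.545 ≈ 84.86 ⇒ 85.
Site D: 132.104 lies in 0.000–135.740, so I_lo=0, I_hi=50, C_lo=0.000, C_hi=135.740.
(50−0)/(135.740−0.000) × (132.104−0.000) + 0 = 50/135.740 × 132.104 + 0 ≈ 48.66 → 49.
Site L 163.655: bracket 135.741–195.865 → index 51–100; slope 49/60.124, offset 27.914.
AQI = 51 + 49/60.124·27.914 ≈ 73.75 ⇒ 74.
AQIs: Site G=114, Site B=85, Site D=49, Site L=74. Sum = 114 + 85 + 49 + 74 = 322.

322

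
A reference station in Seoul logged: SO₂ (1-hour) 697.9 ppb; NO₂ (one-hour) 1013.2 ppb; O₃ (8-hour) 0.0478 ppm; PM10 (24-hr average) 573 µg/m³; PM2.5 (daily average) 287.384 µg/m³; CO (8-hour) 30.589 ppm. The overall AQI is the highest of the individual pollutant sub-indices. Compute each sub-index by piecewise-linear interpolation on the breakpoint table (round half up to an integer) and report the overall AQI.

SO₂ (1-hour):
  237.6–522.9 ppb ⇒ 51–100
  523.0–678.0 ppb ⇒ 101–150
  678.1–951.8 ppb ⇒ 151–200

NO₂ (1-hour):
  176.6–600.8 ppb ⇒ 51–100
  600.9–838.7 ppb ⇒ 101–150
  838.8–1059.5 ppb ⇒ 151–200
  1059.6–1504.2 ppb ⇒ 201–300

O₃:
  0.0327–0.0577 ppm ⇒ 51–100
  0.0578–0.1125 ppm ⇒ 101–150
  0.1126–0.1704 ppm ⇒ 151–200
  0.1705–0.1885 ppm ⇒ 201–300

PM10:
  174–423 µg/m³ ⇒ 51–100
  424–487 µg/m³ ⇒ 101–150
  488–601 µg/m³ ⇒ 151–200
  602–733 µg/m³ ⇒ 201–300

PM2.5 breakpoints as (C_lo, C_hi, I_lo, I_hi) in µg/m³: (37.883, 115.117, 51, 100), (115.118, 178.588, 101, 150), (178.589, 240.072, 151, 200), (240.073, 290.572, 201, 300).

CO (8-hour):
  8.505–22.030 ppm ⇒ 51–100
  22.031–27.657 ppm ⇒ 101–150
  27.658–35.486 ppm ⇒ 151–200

294

SO₂: row 678.1–951.8 (AQI 151–200). (200−151)·(697.9−678.1)/(951.8−678.1) + 151 = 49·19.8/273.7 + 151 ≈ 154.54 → 155.
NO₂: 1013.2 lies in 838.8–1059.5, so I_lo=151, I_hi=200, C_lo=838.8, C_hi=1059.5.
(200−151)/(1059.5−838.8) × (1013.2−838.8) + 151 = 49/220.7 × 174.4 + 151 ≈ 189.72 → 190.
O₃ 0.0478: bracket 0.0327–0.0577 → index 51–100; slope 49/0.0250, offset 0.0151.
AQI = 51 + 49/0.0250·0.0151 ≈ 80.60 ⇒ 81.
PM10 573: bracket 488–601 → index 151–200; slope 49/113, offset 85.
AQI = 151 + 49/113·85 ≈ 187.86 ⇒ 188.
PM2.5: 287.384 ∈ [240.073, 290.572] ↔ index [201, 300].
201 + (287.384−240.073)·(300−201)/(290.572−240.073) = 201 + 47.311·99/50.499 ≈ 293.75, so AQI = 294.
CO 30.589: bracket 27.658–35.486 → index 151–200; slope 49/7.828, offset 2.931.
AQI = 151 + 49/7.828·2.931 ≈ 169.35 ⇒ 169.
Sub-indices: SO₂→155, NO₂→190, O₃→81, PM10→188, PM2.5→294, CO→169. Overall AQI = max = 294; dominant pollutant is PM2.5.
AQI 294: Very Unhealthy.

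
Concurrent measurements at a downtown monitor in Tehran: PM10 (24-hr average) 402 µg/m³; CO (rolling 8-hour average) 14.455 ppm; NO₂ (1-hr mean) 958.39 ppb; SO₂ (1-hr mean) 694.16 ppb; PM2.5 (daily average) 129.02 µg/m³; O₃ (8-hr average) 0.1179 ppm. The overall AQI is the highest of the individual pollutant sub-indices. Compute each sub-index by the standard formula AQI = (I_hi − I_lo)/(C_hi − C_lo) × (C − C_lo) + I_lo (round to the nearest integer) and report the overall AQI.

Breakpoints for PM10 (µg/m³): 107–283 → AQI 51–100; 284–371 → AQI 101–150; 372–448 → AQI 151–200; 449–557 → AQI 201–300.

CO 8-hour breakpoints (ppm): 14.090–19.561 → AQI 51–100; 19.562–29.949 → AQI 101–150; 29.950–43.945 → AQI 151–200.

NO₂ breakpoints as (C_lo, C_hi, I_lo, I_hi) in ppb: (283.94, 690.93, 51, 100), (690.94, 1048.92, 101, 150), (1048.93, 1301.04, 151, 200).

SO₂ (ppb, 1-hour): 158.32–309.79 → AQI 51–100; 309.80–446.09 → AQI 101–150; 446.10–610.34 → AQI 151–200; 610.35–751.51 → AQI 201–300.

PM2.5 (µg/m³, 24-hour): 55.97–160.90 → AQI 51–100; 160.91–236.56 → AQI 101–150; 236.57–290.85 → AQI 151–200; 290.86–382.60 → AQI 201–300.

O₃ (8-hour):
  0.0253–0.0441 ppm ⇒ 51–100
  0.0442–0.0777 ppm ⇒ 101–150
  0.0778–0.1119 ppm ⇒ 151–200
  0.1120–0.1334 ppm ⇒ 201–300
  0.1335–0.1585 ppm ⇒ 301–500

PM10: 402 ∈ [372, 448] ↔ index [151, 200].
151 + (402−372)·(200−151)/(448−372) = 151 + 30·49/76 ≈ 170.34, so AQI = 170.
CO 14.455: bracket 14.090–19.561 → index 51–100; slope 49/5.471, offset 0.365.
AQI = 51 + 49/5.471·0.365 ≈ 54.27 ⇒ 54.
NO₂: 958.39 ∈ [690.94, 1048.92] ↔ index [101, 150].
101 + (958.39−690.94)·(150−101)/(1048.92−690.94) = 101 + 267.45·49/357.98 ≈ 137.61, so AQI = 138.
SO₂: 694.16 lies in 610.35–751.51, so I_lo=201, I_hi=300, C_lo=610.35, C_hi=751.51.
(300−201)/(751.51−610.35) × (694.16−610.35) + 201 = 99/141.16 × 83.81 + 201 ≈ 259.78 → 260.
PM2.5: 129.02 ∈ [55.97, 160.90] ↔ index [51, 100].
51 + (129.02−55.97)·(100−51)/(160.90−55.97) = 51 + 73.05·49/104.93 ≈ 85.11, so AQI = 85.
O₃: 0.1179 lies in 0.1120–0.1334, so I_lo=201, I_hi=300, C_lo=0.1120, C_hi=0.1334.
(300−201)/(0.1334−0.1120) × (0.1179−0.1120) + 201 = 99/0.0214 × 0.0059 + 201 ≈ 228.29 → 228.
Sub-indices: PM10→170, CO→54, NO₂→138, SO₂→260, PM2.5→85, O₃→228. Overall AQI = max = 260; dominant pollutant is SO₂.

260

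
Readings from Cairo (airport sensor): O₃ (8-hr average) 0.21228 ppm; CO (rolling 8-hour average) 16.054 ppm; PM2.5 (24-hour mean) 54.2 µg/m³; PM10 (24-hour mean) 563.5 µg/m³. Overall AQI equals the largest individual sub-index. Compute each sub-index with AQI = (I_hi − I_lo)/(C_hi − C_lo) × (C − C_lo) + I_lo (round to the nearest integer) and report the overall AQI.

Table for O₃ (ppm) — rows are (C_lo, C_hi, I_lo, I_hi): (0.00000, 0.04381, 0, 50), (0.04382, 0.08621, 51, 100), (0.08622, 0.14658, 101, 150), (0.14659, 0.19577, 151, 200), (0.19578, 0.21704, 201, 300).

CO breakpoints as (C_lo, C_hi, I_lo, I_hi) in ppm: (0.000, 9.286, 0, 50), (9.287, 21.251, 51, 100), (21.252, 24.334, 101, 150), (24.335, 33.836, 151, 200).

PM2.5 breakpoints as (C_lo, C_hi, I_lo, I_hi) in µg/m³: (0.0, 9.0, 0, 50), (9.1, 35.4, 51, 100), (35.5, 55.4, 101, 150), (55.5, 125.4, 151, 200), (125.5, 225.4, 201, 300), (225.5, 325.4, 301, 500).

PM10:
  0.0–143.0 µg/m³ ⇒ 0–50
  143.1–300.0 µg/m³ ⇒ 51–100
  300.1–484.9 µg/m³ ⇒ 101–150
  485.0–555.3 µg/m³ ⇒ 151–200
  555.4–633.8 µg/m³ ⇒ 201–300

278

O₃ 0.21228: bracket 0.19578–0.21704 → index 201–300; slope 99/0.02126, offset 0.01650.
AQI = 201 + 99/0.02126·0.01650 ≈ 277.83 ⇒ 278.
CO: 16.054 ∈ [9.287, 21.251] ↔ index [51, 100].
51 + (16.054−9.287)·(100−51)/(21.251−9.287) = 51 + 6.767·49/11.964 ≈ 78.72, so AQI = 79.
PM2.5: row 35.5–55.4 (AQI 101–150). (150−101)·(54.2−35.5)/(55.4−35.5) + 101 = 49·18.7/19.9 + 101 ≈ 147.05 → 147.
PM10: row 555.4–633.8 (AQI 201–300). (300−201)·(563.5−555.4)/(633.8−555.4) + 201 = 99·8.1/78.4 + 201 ≈ 211.23 → 211.
Sub-indices: O₃→278, CO→79, PM2.5→147, PM10→211. Overall AQI = max = 278; dominant pollutant is O₃.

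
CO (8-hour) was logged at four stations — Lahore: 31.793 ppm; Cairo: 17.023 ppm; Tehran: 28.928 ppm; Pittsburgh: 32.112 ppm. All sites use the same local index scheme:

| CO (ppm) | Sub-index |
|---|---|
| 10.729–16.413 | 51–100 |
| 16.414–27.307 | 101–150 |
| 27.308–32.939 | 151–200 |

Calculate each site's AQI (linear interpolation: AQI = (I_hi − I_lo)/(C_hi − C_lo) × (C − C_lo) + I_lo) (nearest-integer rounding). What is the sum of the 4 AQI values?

Lahore: 31.793 ∈ [27.308, 32.939] ↔ index [151, 200].
151 + (31.793−27.308)·(200−151)/(32.939−27.308) = 151 + 4.485·49/5.631 ≈ 190.03, so AQI = 190.
Cairo: row 16.414–27.307 (AQI 101–150). (150−101)·(17.023−16.414)/(27.307−16.414) + 101 = 49·0.609/10.893 + 101 ≈ 103.74 → 104.
Tehran: 28.928 lies in 27.308–32.939, so I_lo=151, I_hi=200, C_lo=27.308, C_hi=32.939.
(200−151)/(32.939−27.308) × (28.928−27.308) + 151 = 49/5.631 × 1.620 + 151 ≈ 165.10 → 165.
Pittsburgh: row 27.308–32.939 (AQI 151–200). (200−151)·(32.112−27.308)/(32.939−27.308) + 151 = 49·4.804/5.631 + 151 ≈ 192.80 → 193.
AQIs: Lahore=190, Cairo=104, Tehran=165, Pittsburgh=193. Sum = 190 + 104 + 165 + 193 = 652.

652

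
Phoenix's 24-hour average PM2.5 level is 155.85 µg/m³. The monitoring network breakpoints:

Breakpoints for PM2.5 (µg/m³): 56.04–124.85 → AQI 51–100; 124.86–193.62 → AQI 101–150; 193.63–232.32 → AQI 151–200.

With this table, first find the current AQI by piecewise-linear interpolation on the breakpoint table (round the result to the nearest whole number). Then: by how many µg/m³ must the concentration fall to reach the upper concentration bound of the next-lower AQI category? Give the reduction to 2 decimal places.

31.00

PM2.5: 155.85 lies in 124.86–193.62, so I_lo=101, I_hi=150, C_lo=124.86, C_hi=193.62.
(150−101)/(193.62−124.86) × (155.85−124.86) + 101 = 49/68.76 × 30.99 + 101 ≈ 123.08 → 123.
Current AQI 123 is in the Unhealthy for Sensitive Groups range (101–150). The next-lower category tops out at AQI 100, whose upper concentration bound is 124.85 µg/m³.
Reduction needed = 155.85 − 124.85 = 31.00 µg/m³.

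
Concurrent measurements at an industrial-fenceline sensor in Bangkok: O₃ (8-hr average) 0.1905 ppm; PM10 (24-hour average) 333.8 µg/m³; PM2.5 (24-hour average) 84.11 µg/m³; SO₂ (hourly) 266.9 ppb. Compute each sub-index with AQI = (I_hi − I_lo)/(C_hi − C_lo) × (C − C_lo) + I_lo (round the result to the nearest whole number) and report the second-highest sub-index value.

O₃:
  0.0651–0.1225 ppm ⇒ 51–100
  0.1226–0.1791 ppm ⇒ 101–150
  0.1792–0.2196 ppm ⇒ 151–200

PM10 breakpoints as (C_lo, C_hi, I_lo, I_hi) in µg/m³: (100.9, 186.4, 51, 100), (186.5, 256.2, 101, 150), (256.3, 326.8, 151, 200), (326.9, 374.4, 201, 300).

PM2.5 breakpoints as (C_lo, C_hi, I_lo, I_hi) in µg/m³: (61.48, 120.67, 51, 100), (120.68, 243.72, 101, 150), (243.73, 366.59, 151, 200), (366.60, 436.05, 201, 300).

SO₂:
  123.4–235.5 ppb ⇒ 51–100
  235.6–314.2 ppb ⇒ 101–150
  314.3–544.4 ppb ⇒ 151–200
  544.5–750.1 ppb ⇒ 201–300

165

O₃: row 0.1792–0.2196 (AQI 151–200). (200−151)·(0.1905−0.1792)/(0.2196−0.1792) + 151 = 49·0.0113/0.0404 + 151 ≈ 164.71 → 165.
PM10: row 326.9–374.4 (AQI 201–300). (300−201)·(333.8−326.9)/(374.4−326.9) + 201 = 99·6.9/47.5 + 201 ≈ 215.38 → 215.
PM2.5: 84.11 ∈ [61.48, 120.67] ↔ index [51, 100].
51 + (84.11−61.48)·(100−51)/(120.67−61.48) = 51 + 22.63·49/59.19 ≈ 69.73, so AQI = 70.
SO₂: row 235.6–314.2 (AQI 101–150). (150−101)·(266.9−235.6)/(314.2−235.6) + 101 = 49·31.3/78.6 + 101 ≈ 120.51 → 121.
Sub-indices: O₃→165, PM10→215, PM2.5→70, SO₂→121. Ranked high→low: 215, 165, 121, 70. Second-highest sub-index = 165.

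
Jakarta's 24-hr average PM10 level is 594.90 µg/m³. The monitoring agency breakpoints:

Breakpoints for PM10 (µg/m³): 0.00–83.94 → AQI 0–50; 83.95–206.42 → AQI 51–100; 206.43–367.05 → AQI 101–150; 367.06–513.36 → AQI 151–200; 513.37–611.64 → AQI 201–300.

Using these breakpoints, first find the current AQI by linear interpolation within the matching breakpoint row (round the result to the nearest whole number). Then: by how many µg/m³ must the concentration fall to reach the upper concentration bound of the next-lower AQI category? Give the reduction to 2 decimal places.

PM10: 594.90 ∈ [513.37, 611.64] ↔ index [201, 300].
201 + (594.90−513.37)·(300−201)/(611.64−513.37) = 201 + 81.53·99/98.27 ≈ 283.14, so AQI = 283.
Current AQI 283 is in the Very Unhealthy range (201–300). The next-lower category tops out at AQI 200, whose upper concentration bound is 513.36 µg/m³.
Reduction needed = 594.90 − 513.36 = 81.54 µg/m³.

81.54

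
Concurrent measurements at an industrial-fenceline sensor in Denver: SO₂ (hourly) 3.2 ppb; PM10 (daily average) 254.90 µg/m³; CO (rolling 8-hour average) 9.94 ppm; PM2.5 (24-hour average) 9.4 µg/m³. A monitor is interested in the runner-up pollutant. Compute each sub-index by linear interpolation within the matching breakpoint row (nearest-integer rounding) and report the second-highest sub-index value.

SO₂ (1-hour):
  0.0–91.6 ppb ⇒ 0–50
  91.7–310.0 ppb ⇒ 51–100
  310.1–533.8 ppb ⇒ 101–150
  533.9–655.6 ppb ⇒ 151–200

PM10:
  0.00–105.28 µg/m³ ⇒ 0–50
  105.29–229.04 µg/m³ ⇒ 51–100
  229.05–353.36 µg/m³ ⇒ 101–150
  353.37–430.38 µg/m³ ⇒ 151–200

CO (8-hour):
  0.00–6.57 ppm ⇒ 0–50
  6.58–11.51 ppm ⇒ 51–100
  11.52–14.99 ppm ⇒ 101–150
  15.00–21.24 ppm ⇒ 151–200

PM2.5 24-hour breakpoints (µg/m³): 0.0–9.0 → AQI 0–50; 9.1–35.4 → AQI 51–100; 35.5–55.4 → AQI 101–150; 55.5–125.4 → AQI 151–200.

SO₂: 3.2 lies in 0.0–91.6, so I_lo=0, I_hi=50, C_lo=0.0, C_hi=91.6.
(50−0)/(91.6−0.0) × (3.2−0.0) + 0 = 50/91.6 × 3.2 + 0 ≈ 1.75 → 2.
PM10: 254.90 ∈ [229.05, 353.36] ↔ index [101, 150].
101 + (254.90−229.05)·(150−101)/(353.36−229.05) = 101 + 25.85·49/124.31 ≈ 111.19, so AQI = 111.
CO: row 6.58–11.51 (AQI 51–100). (100−51)·(9.94−6.58)/(11.51−6.58) + 51 = 49·3.36/4.93 + 51 ≈ 84.40 → 84.
PM2.5: 9.4 ∈ [9.1, 35.4] ↔ index [51, 100].
51 + (9.4−9.1)·(100−51)/(35.4−9.1) = 51 + 0.3·49/26.3 ≈ 51.56, so AQI = 52.
Sub-indices: SO₂→2, PM10→111, CO→84, PM2.5→52. Ranked high→low: 111, 84, 52, 2. Second-highest sub-index = 84.

84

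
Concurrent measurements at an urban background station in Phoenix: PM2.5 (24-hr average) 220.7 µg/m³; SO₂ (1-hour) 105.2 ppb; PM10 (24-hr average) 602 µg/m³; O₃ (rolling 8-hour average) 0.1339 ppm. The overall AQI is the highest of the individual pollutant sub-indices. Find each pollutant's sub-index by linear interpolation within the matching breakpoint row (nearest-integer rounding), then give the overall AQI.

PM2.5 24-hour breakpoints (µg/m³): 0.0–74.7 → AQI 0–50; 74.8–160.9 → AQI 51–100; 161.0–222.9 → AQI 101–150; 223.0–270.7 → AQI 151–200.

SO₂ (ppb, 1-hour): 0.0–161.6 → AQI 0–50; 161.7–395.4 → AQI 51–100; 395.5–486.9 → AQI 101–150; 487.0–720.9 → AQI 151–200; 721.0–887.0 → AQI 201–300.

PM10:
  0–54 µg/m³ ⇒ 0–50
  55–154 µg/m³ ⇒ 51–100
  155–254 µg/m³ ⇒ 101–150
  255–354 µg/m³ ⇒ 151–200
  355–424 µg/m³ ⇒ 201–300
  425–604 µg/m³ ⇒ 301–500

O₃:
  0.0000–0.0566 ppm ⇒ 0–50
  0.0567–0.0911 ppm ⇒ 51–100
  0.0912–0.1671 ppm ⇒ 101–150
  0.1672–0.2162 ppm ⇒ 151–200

498

PM2.5: 220.7 ∈ [161.0, 222.9] ↔ index [101, 150].
101 + (220.7−161.0)·(150−101)/(222.9−161.0) = 101 + 59.7·49/61.9 ≈ 148.26, so AQI = 148.
SO₂: row 0.0–161.6 (AQI 0–50). (50−0)·(105.2−0.0)/(161.6−0.0) + 0 = 50·105.2/161.6 + 0 ≈ 32.55 → 33.
PM10: 602 ∈ [425, 604] ↔ index [301, 500].
301 + (602−425)·(500−301)/(604−425) = 301 + 177·199/179 ≈ 497.78, so AQI = 498.
O₃ 0.1339: bracket 0.0912–0.1671 → index 101–150; slope 49/0.0759, offset 0.0427.
AQI = 101 + 49/0.0759·0.0427 ≈ 128.57 ⇒ 129.
Sub-indices: PM2.5→148, SO₂→33, PM10→498, O₃→129. Overall AQI = max = 498; dominant pollutant is PM10.
AQI 498: Hazardous.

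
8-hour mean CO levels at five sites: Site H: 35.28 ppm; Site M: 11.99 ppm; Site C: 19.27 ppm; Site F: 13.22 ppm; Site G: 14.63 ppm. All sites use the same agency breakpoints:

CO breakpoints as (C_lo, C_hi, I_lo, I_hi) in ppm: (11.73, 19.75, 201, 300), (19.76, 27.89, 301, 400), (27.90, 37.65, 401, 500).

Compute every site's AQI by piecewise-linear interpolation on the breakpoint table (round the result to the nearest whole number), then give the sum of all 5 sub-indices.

Site H: row 27.90–37.65 (AQI 401–500). (500−401)·(35.28−27.90)/(37.65−27.90) + 401 = 99·7.38/9.75 + 401 ≈ 475.94 → 476.
Site M 11.99: bracket 11.73–19.75 → index 201–300; slope 99/8.02, offset 0.26.
AQI = 201 + 99/8.02·0.26 ≈ 204.21 ⇒ 204.
Site C: 19.27 lies in 11.73–19.75, so I_lo=201, I_hi=300, C_lo=11.73, C_hi=19.75.
(300−201)/(19.75−11.73) × (19.27−11.73) + 201 = 99/8.02 × 7.54 + 201 ≈ 294.07 → 294.
Site F: 13.22 lies in 11.73–19.75, so I_lo=201, I_hi=300, C_lo=11.73, C_hi=19.75.
(300−201)/(19.75−11.73) × (13.22−11.73) + 201 = 99/8.02 × 1.49 + 201 ≈ 219.39 → 219.
Site G: row 11.73–19.75 (AQI 201–300). (300−201)·(14.63−11.73)/(19.75−11.73) + 201 = 99·2.90/8.02 + 201 ≈ 236.80 → 237.
AQIs: Site H=476, Site M=204, Site C=294, Site F=219, Site G=237. Sum = 476 + 204 + 294 + 219 + 237 = 1430.

1430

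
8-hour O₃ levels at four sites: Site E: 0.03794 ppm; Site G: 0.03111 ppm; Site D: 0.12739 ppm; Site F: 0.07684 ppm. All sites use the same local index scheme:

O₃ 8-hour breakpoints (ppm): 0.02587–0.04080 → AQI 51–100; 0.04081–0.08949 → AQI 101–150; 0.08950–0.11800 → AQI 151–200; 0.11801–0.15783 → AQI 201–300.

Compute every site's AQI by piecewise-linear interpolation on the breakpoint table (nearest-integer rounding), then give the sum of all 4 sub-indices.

Site E: 0.03794 ∈ [0.02587, 0.04080] ↔ index [51, 100].
51 + (0.03794−0.02587)·(100−51)/(0.04080−0.02587) = 51 + 0.01207·49/0.01493 ≈ 90.61, so AQI = 91.
Site G: 0.03111 ∈ [0.02587, 0.04080] ↔ index [51, 100].
51 + (0.03111−0.02587)·(100−51)/(0.04080−0.02587) = 51 + 0.00524·49/0.01493 ≈ 68.20, so AQI = 68.
Site D: 0.12739 lies in 0.11801–0.15783, so I_lo=201, I_hi=300, C_lo=0.11801, C_hi=0.15783.
(300−201)/(0.15783−0.11801) × (0.12739−0.11801) + 201 = 99/0.03982 × 0.00938 + 201 ≈ 224.32 → 224.
Site F 0.07684: bracket 0.04081–0.08949 → index 101–150; slope 49/0.04868, offset 0.03603.
AQI = 101 + 49/0.04868·0.03603 ≈ 137.27 ⇒ 137.
AQIs: Site E=91, Site G=68, Site D=224, Site F=137. Sum = 91 + 68 + 224 + 137 = 520.

520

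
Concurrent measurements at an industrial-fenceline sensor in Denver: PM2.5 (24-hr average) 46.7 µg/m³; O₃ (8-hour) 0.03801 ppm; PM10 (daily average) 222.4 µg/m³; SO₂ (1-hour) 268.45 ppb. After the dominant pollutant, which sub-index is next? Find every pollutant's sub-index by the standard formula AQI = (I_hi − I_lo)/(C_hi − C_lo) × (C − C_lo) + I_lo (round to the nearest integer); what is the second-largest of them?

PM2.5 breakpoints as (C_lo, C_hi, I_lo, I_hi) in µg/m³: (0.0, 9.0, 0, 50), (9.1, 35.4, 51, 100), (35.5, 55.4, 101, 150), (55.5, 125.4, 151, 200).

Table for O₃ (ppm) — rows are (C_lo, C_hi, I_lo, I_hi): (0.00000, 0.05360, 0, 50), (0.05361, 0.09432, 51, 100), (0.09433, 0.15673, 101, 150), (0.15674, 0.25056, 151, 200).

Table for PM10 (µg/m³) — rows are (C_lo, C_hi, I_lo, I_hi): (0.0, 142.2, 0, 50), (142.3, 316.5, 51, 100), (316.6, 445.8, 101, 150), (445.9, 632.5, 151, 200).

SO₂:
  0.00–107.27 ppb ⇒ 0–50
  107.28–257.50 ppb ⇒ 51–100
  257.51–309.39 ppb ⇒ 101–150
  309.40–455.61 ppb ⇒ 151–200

111

PM2.5 46.7: bracket 35.5–55.4 → index 101–150; slope 49/19.9, offset 11.2.
AQI = 101 + 49/19.9·11.2 ≈ 128.58 ⇒ 129.
O₃: 0.03801 lies in 0.00000–0.05360, so I_lo=0, I_hi=50, C_lo=0.00000, C_hi=0.05360.
(50−0)/(0.05360−0.00000) × (0.03801−0.00000) + 0 = 50/0.05360 × 0.03801 + 0 ≈ 35.46 → 35.
PM10 222.4: bracket 142.3–316.5 → index 51–100; slope 49/174.2, offset 80.1.
AQI = 51 + 49/174.2·80.1 ≈ 73.53 ⇒ 74.
SO₂: 268.45 lies in 257.51–309.39, so I_lo=101, I_hi=150, C_lo=257.51, C_hi=309.39.
(150−101)/(309.39−257.51) × (268.45−257.51) + 101 = 49/51.88 × 10.94 + 101 ≈ 111.33 → 111.
Sub-indices: PM2.5→129, O₃→35, PM10→74, SO₂→111. Ranked high→low: 129, 111, 74, 35. Second-highest sub-index = 111.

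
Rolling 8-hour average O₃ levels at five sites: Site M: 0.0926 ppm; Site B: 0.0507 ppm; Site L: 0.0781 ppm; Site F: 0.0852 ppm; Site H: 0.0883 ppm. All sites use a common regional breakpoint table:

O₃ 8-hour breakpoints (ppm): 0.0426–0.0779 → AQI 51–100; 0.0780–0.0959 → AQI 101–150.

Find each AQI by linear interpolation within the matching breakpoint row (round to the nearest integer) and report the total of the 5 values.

554

Site M: 0.0926 ∈ [0.0780, 0.0959] ↔ index [101, 150].
101 + (0.0926−0.0780)·(150−101)/(0.0959−0.0780) = 101 + 0.0146·49/0.0179 ≈ 140.97, so AQI = 141.
Site B: 0.0507 lies in 0.0426–0.0779, so I_lo=51, I_hi=100, C_lo=0.0426, C_hi=0.0779.
(100−51)/(0.0779−0.0426) × (0.0507−0.0426) + 51 = 49/0.0353 × 0.0081 + 51 ≈ 62.24 → 62.
Site L: 0.0781 lies in 0.0780–0.0959, so I_lo=101, I_hi=150, C_lo=0.0780, C_hi=0.0959.
(150−101)/(0.0959−0.0780) × (0.0781−0.0780) + 101 = 49/0.0179 × 0.0001 + 101 ≈ 101.27 → 101.
Site F: 0.0852 ∈ [0.0780, 0.0959] ↔ index [101, 150].
101 + (0.0852−0.0780)·(150−101)/(0.0959−0.0780) = 101 + 0.0072·49/0.0179 ≈ 120.71, so AQI = 121.
Site H 0.0883: bracket 0.0780–0.0959 → index 101–150; slope 49/0.0179, offset 0.0103.
AQI = 101 + 49/0.0179·0.0103 ≈ 129.20 ⇒ 129.
AQIs: Site M=141, Site B=62, Site L=101, Site F=121, Site H=129. Sum = 141 + 62 + 101 + 121 + 129 = 554.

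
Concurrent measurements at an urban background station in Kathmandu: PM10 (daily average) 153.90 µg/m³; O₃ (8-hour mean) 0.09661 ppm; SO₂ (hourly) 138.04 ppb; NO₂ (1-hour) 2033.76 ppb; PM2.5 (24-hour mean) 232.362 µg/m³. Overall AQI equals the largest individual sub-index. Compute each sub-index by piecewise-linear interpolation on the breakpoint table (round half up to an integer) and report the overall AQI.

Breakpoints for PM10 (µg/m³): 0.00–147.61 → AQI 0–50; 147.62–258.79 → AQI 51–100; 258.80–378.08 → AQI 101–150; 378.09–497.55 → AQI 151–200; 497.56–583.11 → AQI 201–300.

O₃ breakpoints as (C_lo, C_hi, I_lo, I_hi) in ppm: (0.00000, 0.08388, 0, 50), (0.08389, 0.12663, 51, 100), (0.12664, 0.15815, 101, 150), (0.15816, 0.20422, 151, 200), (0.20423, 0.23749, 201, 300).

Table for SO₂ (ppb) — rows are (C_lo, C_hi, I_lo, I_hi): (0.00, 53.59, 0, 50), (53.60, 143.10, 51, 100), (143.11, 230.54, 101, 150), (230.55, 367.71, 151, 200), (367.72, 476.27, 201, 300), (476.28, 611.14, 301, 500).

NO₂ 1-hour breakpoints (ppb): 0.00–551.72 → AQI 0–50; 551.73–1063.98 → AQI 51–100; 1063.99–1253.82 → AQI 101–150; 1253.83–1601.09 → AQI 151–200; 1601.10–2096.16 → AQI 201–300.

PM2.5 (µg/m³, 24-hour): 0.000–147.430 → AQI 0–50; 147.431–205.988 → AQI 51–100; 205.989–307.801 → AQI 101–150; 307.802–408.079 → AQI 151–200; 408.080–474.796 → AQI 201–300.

288

PM10: 153.90 ∈ [147.62, 258.79] ↔ index [51, 100].
51 + (153.90−147.62)·(100−51)/(258.79−147.62) = 51 + 6.28·49/111.17 ≈ 53.77, so AQI = 54.
O₃: 0.09661 lies in 0.08389–0.12663, so I_lo=51, I_hi=100, C_lo=0.08389, C_hi=0.12663.
(100−51)/(0.12663−0.08389) × (0.09661−0.08389) + 51 = 49/0.04274 × 0.01272 + 51 ≈ 65.58 → 66.
SO₂ 138.04: bracket 53.60–143.10 → index 51–100; slope 49/89.50, offset 84.44.
AQI = 51 + 49/89.50·84.44 ≈ 97.23 ⇒ 97.
NO₂: 2033.76 lies in 1601.10–2096.16, so I_lo=201, I_hi=300, C_lo=1601.10, C_hi=2096.16.
(300−201)/(2096.16−1601.10) × (2033.76−1601.10) + 201 = 99/495.06 × 432.66 + 201 ≈ 287.52 → 288.
PM2.5 232.362: bracket 205.989–307.801 → index 101–150; slope 49/101.812, offset 26.373.
AQI = 101 + 49/101.812·26.373 ≈ 113.69 ⇒ 114.
Sub-indices: PM10→54, O₃→66, SO₂→97, NO₂→288, PM2.5→114. Overall AQI = max = 288; dominant pollutant is NO₂.
AQI 288: Very Unhealthy.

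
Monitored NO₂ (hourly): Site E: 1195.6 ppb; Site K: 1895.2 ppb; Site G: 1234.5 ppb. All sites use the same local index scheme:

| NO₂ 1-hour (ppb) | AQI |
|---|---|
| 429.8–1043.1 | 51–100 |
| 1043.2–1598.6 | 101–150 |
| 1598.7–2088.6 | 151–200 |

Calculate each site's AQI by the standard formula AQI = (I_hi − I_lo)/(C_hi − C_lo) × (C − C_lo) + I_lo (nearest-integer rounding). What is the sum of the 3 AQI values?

413

Site E: row 1043.2–1598.6 (AQI 101–150). (150−101)·(1195.6−1043.2)/(1598.6−1043.2) + 101 = 49·152.4/555.4 + 101 ≈ 114.45 → 114.
Site K: row 1598.7–2088.6 (AQI 151–200). (200−151)·(1895.2−1598.7)/(2088.6−1598.7) + 151 = 49·296.5/489.9 + 151 ≈ 180.66 → 181.
Site G: 1234.5 lies in 1043.2–1598.6, so I_lo=101, I_hi=150, C_lo=1043.2, C_hi=1598.6.
(150−101)/(1598.6−1043.2) × (1234.5−1043.2) + 101 = 49/555.4 × 191.3 + 101 ≈ 117.88 → 118.
AQIs: Site E=114, Site K=181, Site G=118. Sum = 114 + 181 + 118 = 413.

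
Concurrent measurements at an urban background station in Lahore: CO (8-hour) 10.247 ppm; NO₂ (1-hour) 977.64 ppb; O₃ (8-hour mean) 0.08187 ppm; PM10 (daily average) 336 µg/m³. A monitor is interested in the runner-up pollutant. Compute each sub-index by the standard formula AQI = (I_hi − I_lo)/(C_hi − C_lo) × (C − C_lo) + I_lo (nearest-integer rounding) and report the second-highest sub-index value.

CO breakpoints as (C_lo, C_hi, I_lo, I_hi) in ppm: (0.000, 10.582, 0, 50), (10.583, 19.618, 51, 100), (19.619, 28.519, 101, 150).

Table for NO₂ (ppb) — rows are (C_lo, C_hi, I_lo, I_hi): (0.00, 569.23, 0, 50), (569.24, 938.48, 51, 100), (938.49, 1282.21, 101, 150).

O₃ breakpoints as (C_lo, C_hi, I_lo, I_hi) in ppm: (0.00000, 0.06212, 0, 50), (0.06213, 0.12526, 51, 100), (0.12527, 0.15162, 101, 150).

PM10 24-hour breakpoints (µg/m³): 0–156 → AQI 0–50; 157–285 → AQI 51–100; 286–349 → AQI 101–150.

107

CO: 10.247 ∈ [0.000, 10.582] ↔ index [0, 50].
0 + (10.247−0.000)·(50−0)/(10.582−0.000) = 0 + 10.247·50/10.582 ≈ 48.42, so AQI = 48.
NO₂: 977.64 lies in 938.49–1282.21, so I_lo=101, I_hi=150, C_lo=938.49, C_hi=1282.21.
(150−101)/(1282.21−938.49) × (977.64−938.49) + 101 = 49/343.72 × 39.15 + 101 ≈ 106.58 → 107.
O₃: 0.08187 ∈ [0.06213, 0.12526] ↔ index [51, 100].
51 + (0.08187−0.06213)·(100−51)/(0.12526−0.06213) = 51 + 0.01974·49/0.06313 ≈ 66.32, so AQI = 66.
PM10: 336 lies in 286–349, so I_lo=101, I_hi=150, C_lo=286, C_hi=349.
(150−101)/(349−286) × (336−286) + 101 = 49/63 × 50 + 101 ≈ 139.89 → 140.
Sub-indices: CO→48, NO₂→107, O₃→66, PM10→140. Ranked high→low: 140, 107, 66, 48. Second-highest sub-index = 107.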